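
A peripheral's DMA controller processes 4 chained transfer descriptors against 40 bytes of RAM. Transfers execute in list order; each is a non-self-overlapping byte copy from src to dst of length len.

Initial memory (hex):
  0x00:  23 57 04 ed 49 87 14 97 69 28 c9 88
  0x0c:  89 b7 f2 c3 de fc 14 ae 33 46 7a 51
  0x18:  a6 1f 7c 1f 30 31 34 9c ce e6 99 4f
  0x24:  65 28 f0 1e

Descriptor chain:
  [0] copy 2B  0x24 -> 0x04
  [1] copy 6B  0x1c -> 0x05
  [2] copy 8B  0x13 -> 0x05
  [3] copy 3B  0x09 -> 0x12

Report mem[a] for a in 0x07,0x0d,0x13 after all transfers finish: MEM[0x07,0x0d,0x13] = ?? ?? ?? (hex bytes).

#0 dst[0x04+2] := {0x65,0x28}
#1 dst[0x05+6] := {0x30,0x31,0x34,0x9c,0xce,0xe6}
#2 dst[0x05+8] := {0xae,0x33,0x46,0x7a,0x51,0xa6,0x1f,0x7c}
#3 dst[0x12+3] := {0x51,0xa6,0x1f}
query mem[0x07]=0x46, mem[0x0d]=0xb7, mem[0x13]=0xa6

MEM[0x07,0x0d,0x13] = 46 b7 a6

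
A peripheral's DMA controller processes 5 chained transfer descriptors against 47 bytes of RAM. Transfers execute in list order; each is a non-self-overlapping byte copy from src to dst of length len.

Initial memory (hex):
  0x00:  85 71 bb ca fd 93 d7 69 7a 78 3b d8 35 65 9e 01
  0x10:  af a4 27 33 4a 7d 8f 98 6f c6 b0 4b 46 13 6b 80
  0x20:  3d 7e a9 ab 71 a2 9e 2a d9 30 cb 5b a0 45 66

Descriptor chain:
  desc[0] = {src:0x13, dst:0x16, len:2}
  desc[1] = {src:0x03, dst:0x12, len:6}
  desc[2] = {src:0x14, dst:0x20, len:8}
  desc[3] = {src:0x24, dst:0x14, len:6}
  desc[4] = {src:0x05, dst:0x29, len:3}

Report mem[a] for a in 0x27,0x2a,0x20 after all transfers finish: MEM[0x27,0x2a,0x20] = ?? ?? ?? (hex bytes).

  after D0: wrote 2B at 0x16 = 334a
  after D1: wrote 6B at 0x12 = cafd93d7697a
  after D2: wrote 8B at 0x20 = 93d7697a6fc6b04b
  after D3: wrote 6B at 0x14 = 6fc6b04bd930
  after D4: wrote 3B at 0x29 = 93d769
query mem[0x27]=0x4b, mem[0x2a]=0xd7, mem[0x20]=0x93

MEM[0x27,0x2a,0x20] = 4b d7 93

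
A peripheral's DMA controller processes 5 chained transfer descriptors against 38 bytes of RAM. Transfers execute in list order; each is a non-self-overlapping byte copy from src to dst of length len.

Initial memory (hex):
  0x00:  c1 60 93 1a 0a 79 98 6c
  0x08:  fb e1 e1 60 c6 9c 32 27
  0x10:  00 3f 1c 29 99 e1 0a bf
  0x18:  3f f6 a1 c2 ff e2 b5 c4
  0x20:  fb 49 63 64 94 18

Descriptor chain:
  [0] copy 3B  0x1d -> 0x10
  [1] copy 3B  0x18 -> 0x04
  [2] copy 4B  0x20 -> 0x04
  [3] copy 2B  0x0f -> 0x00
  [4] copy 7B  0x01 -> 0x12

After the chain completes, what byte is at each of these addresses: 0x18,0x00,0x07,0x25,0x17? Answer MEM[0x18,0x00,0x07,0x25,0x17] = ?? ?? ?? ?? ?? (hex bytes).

MEM[0x18,0x00,0x07,0x25,0x17] = 64 27 64 18 63

D0: mem[0x10..0x12] <- [e2 b5 c4]
D1: mem[0x04..0x06] <- [3f f6 a1]
D2: mem[0x04..0x07] <- [fb 49 63 64]
D3: mem[0x00..0x01] <- [27 e2]
D4: mem[0x12..0x18] <- [e2 93 1a fb 49 63 64]
query mem[0x18]=0x64, mem[0x00]=0x27, mem[0x07]=0x64, mem[0x25]=0x18, mem[0x17]=0x63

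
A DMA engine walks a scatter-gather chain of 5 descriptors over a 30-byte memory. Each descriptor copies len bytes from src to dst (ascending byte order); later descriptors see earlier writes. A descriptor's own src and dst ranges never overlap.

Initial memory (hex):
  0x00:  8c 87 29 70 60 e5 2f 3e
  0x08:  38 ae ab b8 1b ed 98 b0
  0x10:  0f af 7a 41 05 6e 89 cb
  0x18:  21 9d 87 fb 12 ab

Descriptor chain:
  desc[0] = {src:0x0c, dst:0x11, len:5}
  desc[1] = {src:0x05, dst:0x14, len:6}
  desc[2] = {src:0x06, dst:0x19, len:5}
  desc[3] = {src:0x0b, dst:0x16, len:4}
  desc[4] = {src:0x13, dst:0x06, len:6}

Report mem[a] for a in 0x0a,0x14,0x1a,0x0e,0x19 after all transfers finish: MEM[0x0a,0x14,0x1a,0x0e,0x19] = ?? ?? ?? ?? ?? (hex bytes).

#0 dst[0x11+5] := {0x1b,0xed,0x98,0xb0,0x0f}
#1 dst[0x14+6] := {0xe5,0x2f,0x3e,0x38,0xae,0xab}
#2 dst[0x19+5] := {0x2f,0x3e,0x38,0xae,0xab}
#3 dst[0x16+4] := {0xb8,0x1b,0xed,0x98}
#4 dst[0x06+6] := {0x98,0xe5,0x2f,0xb8,0x1b,0xed}
query mem[0x0a]=0x1b, mem[0x14]=0xe5, mem[0x1a]=0x3e, mem[0x0e]=0x98, mem[0x19]=0x98

MEM[0x0a,0x14,0x1a,0x0e,0x19] = 1b e5 3e 98 98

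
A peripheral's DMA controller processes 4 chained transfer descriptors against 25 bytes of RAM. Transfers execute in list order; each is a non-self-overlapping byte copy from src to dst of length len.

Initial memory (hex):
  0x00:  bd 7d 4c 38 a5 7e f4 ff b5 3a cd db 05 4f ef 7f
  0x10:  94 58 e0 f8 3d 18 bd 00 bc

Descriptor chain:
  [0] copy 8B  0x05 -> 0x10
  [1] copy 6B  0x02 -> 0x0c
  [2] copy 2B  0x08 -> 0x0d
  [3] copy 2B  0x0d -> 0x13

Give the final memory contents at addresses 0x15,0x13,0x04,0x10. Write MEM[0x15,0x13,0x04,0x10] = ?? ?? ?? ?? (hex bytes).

MEM[0x15,0x13,0x04,0x10] = cd b5 a5 f4

  after D0: wrote 8B at 0x10 = 7ef4ffb53acddb05
  after D1: wrote 6B at 0x0c = 4c38a57ef4ff
  after D2: wrote 2B at 0x0d = b53a
  after D3: wrote 2B at 0x13 = b53a
query mem[0x15]=0xcd, mem[0x13]=0xb5, mem[0x04]=0xa5, mem[0x10]=0xf4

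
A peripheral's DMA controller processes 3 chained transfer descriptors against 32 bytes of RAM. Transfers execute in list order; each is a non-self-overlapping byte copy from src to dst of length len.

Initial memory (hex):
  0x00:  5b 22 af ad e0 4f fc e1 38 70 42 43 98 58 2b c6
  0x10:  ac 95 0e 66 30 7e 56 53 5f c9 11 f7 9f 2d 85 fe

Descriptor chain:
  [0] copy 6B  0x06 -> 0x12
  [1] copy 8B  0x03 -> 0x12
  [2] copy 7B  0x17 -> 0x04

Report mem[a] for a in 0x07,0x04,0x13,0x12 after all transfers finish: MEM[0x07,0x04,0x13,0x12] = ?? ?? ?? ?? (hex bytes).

[0] 0x06->0x12 len=6 : fc e1 38 70 42 43
[1] 0x03->0x12 len=8 : ad e0 4f fc e1 38 70 42
[2] 0x17->0x04 len=7 : 38 70 42 11 f7 9f 2d
query mem[0x07]=0x11, mem[0x04]=0x38, mem[0x13]=0xe0, mem[0x12]=0xad

MEM[0x07,0x04,0x13,0x12] = 11 38 e0 ad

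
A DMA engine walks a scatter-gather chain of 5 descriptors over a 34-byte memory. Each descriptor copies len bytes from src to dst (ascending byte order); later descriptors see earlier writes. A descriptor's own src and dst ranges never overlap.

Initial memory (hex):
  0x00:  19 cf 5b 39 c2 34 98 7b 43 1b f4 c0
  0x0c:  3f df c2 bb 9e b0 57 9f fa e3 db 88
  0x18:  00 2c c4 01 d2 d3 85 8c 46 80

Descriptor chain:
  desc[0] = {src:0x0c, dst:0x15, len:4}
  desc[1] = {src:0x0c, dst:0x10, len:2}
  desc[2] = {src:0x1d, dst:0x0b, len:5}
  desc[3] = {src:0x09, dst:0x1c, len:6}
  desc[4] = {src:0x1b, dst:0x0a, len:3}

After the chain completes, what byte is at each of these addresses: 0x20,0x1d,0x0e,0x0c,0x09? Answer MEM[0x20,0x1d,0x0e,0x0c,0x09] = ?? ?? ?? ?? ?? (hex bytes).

[0] 0x0c->0x15 len=4 : 3f df c2 bb
[1] 0x0c->0x10 len=2 : 3f df
[2] 0x1d->0x0b len=5 : d3 85 8c 46 80
[3] 0x09->0x1c len=6 : 1b f4 d3 85 8c 46
[4] 0x1b->0x0a len=3 : 01 1b f4
query mem[0x20]=0x8c, mem[0x1d]=0xf4, mem[0x0e]=0x46, mem[0x0c]=0xf4, mem[0x09]=0x1b

MEM[0x20,0x1d,0x0e,0x0c,0x09] = 8c f4 46 f4 1b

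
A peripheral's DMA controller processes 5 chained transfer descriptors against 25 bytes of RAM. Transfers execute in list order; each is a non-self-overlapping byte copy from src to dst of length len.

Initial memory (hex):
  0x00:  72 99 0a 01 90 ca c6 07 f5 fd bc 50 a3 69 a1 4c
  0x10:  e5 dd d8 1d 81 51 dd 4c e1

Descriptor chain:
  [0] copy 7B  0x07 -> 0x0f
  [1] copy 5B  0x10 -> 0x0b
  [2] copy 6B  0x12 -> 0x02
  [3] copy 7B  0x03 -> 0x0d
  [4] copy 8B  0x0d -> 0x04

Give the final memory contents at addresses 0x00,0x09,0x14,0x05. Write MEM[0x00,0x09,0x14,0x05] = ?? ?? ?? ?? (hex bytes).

#0 dst[0x0f+7] := {0x07,0xf5,0xfd,0xbc,0x50,0xa3,0x69}
#1 dst[0x0b+5] := {0xf5,0xfd,0xbc,0x50,0xa3}
#2 dst[0x02+6] := {0xbc,0x50,0xa3,0x69,0xdd,0x4c}
#3 dst[0x0d+7] := {0x50,0xa3,0x69,0xdd,0x4c,0xf5,0xfd}
#4 dst[0x04+8] := {0x50,0xa3,0x69,0xdd,0x4c,0xf5,0xfd,0xa3}
query mem[0x00]=0x72, mem[0x09]=0xf5, mem[0x14]=0xa3, mem[0x05]=0xa3

MEM[0x00,0x09,0x14,0x05] = 72 f5 a3 a3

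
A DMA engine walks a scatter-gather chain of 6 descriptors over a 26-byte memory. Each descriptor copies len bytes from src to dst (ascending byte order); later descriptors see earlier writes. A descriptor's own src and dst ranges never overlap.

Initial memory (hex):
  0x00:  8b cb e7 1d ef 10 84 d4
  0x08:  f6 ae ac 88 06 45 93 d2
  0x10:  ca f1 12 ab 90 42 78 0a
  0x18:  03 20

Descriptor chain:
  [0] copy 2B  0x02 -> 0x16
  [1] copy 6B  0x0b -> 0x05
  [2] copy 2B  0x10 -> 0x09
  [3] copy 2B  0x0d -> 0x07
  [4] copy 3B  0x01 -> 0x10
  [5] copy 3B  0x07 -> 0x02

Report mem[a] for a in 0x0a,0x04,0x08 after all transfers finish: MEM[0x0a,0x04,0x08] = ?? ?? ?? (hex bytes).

MEM[0x0a,0x04,0x08] = f1 ca 93

D0: mem[0x16..0x17] <- [e7 1d]
D1: mem[0x05..0x0a] <- [88 06 45 93 d2 ca]
D2: mem[0x09..0x0a] <- [ca f1]
D3: mem[0x07..0x08] <- [45 93]
D4: mem[0x10..0x12] <- [cb e7 1d]
D5: mem[0x02..0x04] <- [45 93 ca]
query mem[0x0a]=0xf1, mem[0x04]=0xca, mem[0x08]=0x93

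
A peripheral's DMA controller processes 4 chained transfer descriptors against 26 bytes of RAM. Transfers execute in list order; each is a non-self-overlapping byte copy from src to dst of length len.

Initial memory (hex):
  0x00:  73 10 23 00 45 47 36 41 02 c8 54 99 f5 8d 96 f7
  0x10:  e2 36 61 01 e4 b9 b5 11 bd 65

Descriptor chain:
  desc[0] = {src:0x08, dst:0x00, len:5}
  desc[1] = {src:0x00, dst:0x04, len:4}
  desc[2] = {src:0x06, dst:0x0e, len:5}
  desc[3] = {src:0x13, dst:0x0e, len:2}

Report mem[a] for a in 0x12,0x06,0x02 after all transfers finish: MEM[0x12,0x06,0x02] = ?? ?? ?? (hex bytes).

  after D0: wrote 5B at 0x00 = 02c85499f5
  after D1: wrote 4B at 0x04 = 02c85499
  after D2: wrote 5B at 0x0e = 549902c854
  after D3: wrote 2B at 0x0e = 01e4
query mem[0x12]=0x54, mem[0x06]=0x54, mem[0x02]=0x54

MEM[0x12,0x06,0x02] = 54 54 54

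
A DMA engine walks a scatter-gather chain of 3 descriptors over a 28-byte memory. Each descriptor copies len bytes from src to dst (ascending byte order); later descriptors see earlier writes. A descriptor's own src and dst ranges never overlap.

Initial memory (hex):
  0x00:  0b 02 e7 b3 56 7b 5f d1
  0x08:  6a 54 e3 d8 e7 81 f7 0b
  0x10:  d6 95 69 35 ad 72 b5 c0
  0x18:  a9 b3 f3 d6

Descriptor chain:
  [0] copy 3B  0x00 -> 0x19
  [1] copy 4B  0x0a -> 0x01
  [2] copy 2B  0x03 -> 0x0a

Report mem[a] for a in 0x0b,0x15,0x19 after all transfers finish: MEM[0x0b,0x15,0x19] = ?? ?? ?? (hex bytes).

MEM[0x0b,0x15,0x19] = 81 72 0b

  after D0: wrote 3B at 0x19 = 0b02e7
  after D1: wrote 4B at 0x01 = e3d8e781
  after D2: wrote 2B at 0x0a = e781
query mem[0x0b]=0x81, mem[0x15]=0x72, mem[0x19]=0x0b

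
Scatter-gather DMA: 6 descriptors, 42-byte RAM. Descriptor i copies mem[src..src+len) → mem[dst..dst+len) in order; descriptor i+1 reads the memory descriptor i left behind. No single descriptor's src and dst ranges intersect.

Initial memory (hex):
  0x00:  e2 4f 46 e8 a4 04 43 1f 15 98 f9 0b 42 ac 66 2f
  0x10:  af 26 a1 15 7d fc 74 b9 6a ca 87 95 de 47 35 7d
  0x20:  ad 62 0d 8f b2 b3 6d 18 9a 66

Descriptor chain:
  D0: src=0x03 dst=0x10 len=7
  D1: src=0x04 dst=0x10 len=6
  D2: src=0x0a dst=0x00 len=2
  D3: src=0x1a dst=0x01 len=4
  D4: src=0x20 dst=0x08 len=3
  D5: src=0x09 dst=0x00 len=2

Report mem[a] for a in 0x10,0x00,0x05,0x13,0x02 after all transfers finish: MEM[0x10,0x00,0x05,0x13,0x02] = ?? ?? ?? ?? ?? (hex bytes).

  after D0: wrote 7B at 0x10 = e8a404431f1598
  after D1: wrote 6B at 0x10 = a404431f1598
  after D2: wrote 2B at 0x00 = f90b
  after D3: wrote 4B at 0x01 = 8795de47
  after D4: wrote 3B at 0x08 = ad620d
  after D5: wrote 2B at 0x00 = 620d
query mem[0x10]=0xa4, mem[0x00]=0x62, mem[0x05]=0x04, mem[0x13]=0x1f, mem[0x02]=0x95

MEM[0x10,0x00,0x05,0x13,0x02] = a4 62 04 1f 95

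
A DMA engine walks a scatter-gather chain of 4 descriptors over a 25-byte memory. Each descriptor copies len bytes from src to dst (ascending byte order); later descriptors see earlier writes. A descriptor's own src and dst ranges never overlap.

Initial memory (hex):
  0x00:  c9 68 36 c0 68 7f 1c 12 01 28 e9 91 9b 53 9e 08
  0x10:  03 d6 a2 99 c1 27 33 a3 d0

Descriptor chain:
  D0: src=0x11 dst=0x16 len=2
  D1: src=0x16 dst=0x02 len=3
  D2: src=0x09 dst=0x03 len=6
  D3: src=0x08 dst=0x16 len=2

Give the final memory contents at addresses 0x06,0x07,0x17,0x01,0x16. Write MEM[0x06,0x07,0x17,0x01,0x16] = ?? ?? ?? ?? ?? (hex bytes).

#0 dst[0x16+2] := {0xd6,0xa2}
#1 dst[0x02+3] := {0xd6,0xa2,0xd0}
#2 dst[0x03+6] := {0x28,0xe9,0x91,0x9b,0x53,0x9e}
#3 dst[0x16+2] := {0x9e,0x28}
query mem[0x06]=0x9b, mem[0x07]=0x53, mem[0x17]=0x28, mem[0x01]=0x68, mem[0x16]=0x9e

MEM[0x06,0x07,0x17,0x01,0x16] = 9b 53 28 68 9e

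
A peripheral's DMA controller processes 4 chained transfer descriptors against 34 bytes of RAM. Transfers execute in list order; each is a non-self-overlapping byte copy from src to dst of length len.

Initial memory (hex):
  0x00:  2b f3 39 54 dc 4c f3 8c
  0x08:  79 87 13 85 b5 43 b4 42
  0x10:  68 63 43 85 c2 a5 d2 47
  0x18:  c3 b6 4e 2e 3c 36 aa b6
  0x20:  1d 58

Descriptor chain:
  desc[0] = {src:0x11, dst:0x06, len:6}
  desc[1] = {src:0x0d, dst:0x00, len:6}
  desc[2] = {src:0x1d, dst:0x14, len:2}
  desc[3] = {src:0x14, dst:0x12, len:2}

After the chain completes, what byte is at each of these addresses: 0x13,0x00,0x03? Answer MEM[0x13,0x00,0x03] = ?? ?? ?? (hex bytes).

[0] 0x11->0x06 len=6 : 63 43 85 c2 a5 d2
[1] 0x0d->0x00 len=6 : 43 b4 42 68 63 43
[2] 0x1d->0x14 len=2 : 36 aa
[3] 0x14->0x12 len=2 : 36 aa
query mem[0x13]=0xaa, mem[0x00]=0x43, mem[0x03]=0x68

MEM[0x13,0x00,0x03] = aa 43 68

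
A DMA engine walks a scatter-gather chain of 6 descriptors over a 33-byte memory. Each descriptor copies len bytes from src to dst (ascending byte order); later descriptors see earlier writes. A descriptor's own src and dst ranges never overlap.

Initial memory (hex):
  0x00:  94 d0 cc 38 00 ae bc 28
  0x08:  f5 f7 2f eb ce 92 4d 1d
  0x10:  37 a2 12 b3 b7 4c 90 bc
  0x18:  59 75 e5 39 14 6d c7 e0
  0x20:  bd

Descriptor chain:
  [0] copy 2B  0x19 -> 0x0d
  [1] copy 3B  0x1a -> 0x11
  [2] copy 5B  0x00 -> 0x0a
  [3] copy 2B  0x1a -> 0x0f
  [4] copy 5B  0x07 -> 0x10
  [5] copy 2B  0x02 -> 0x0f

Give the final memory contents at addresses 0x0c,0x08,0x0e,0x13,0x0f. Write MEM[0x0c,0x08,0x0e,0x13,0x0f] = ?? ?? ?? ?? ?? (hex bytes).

[0] 0x19->0x0d len=2 : 75 e5
[1] 0x1a->0x11 len=3 : e5 39 14
[2] 0x00->0x0a len=5 : 94 d0 cc 38 00
[3] 0x1a->0x0f len=2 : e5 39
[4] 0x07->0x10 len=5 : 28 f5 f7 94 d0
[5] 0x02->0x0f len=2 : cc 38
query mem[0x0c]=0xcc, mem[0x08]=0xf5, mem[0x0e]=0x00, mem[0x13]=0x94, mem[0x0f]=0xcc

MEM[0x0c,0x08,0x0e,0x13,0x0f] = cc f5 00 94 cc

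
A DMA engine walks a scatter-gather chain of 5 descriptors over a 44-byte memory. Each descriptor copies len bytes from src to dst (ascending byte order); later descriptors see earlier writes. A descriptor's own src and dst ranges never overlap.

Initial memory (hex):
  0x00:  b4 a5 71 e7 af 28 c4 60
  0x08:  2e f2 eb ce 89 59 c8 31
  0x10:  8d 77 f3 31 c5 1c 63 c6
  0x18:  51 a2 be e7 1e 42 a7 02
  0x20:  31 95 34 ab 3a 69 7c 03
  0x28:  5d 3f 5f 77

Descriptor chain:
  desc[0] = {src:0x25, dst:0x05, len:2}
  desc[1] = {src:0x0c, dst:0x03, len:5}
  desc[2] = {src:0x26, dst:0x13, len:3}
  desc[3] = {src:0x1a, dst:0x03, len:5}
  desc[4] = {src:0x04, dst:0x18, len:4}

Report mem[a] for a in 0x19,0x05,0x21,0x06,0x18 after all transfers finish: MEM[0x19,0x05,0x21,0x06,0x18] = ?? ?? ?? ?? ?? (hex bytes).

MEM[0x19,0x05,0x21,0x06,0x18] = 1e 1e 95 42 e7

  after D0: wrote 2B at 0x05 = 697c
  after D1: wrote 5B at 0x03 = 8959c8318d
  after D2: wrote 3B at 0x13 = 7c035d
  after D3: wrote 5B at 0x03 = bee71e42a7
  after D4: wrote 4B at 0x18 = e71e42a7
query mem[0x19]=0x1e, mem[0x05]=0x1e, mem[0x21]=0x95, mem[0x06]=0x42, mem[0x18]=0xe7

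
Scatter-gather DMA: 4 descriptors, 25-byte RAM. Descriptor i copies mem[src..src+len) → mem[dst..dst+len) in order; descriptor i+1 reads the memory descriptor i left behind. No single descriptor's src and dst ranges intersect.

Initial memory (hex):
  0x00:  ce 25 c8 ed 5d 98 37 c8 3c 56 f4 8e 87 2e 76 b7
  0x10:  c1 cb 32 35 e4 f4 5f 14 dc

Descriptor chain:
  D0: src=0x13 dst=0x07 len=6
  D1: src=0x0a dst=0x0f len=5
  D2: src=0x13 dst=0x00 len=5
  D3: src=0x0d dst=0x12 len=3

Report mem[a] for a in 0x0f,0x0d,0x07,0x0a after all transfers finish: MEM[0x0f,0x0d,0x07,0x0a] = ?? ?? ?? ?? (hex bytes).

MEM[0x0f,0x0d,0x07,0x0a] = 5f 2e 35 5f

[0] 0x13->0x07 len=6 : 35 e4 f4 5f 14 dc
[1] 0x0a->0x0f len=5 : 5f 14 dc 2e 76
[2] 0x13->0x00 len=5 : 76 e4 f4 5f 14
[3] 0x0d->0x12 len=3 : 2e 76 5f
query mem[0x0f]=0x5f, mem[0x0d]=0x2e, mem[0x07]=0x35, mem[0x0a]=0x5f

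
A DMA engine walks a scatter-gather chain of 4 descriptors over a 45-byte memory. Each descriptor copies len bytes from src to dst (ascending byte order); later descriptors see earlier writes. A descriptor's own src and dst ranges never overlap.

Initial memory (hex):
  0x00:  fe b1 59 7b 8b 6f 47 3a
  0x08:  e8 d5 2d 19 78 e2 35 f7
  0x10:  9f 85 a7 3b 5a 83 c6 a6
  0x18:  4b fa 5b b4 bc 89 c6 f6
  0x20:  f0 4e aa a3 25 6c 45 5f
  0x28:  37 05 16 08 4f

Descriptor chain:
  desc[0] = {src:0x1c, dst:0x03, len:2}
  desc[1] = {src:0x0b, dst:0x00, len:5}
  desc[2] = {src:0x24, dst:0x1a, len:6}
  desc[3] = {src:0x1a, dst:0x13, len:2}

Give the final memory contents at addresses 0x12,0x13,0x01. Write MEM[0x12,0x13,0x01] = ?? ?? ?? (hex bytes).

MEM[0x12,0x13,0x01] = a7 25 78

  after D0: wrote 2B at 0x03 = bc89
  after D1: wrote 5B at 0x00 = 1978e235f7
  after D2: wrote 6B at 0x1a = 256c455f3705
  after D3: wrote 2B at 0x13 = 256c
query mem[0x12]=0xa7, mem[0x13]=0x25, mem[0x01]=0x78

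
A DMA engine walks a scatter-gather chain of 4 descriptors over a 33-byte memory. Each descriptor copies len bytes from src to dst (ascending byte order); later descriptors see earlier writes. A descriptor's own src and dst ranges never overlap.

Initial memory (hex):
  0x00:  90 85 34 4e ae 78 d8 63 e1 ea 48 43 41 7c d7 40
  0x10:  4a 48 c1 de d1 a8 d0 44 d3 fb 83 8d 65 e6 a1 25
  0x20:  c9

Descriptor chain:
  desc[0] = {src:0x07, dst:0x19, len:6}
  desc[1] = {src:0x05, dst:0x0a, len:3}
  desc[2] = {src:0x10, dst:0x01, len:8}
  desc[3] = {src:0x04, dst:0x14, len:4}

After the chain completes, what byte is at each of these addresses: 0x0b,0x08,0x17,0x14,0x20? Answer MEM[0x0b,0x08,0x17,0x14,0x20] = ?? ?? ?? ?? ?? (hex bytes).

[0] 0x07->0x19 len=6 : 63 e1 ea 48 43 41
[1] 0x05->0x0a len=3 : 78 d8 63
[2] 0x10->0x01 len=8 : 4a 48 c1 de d1 a8 d0 44
[3] 0x04->0x14 len=4 : de d1 a8 d0
query mem[0x0b]=0xd8, mem[0x08]=0x44, mem[0x17]=0xd0, mem[0x14]=0xde, mem[0x20]=0xc9

MEM[0x0b,0x08,0x17,0x14,0x20] = d8 44 d0 de c9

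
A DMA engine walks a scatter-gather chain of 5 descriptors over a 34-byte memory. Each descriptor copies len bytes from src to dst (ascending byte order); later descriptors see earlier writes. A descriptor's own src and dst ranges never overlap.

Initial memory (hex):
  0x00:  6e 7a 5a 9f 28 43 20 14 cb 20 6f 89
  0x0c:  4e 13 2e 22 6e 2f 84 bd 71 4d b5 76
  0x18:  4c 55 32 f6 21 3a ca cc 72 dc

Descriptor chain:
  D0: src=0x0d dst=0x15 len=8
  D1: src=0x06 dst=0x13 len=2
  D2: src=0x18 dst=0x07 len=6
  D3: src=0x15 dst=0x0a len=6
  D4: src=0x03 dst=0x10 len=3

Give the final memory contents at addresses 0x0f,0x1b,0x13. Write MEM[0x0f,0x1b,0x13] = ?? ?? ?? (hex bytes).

D0: mem[0x15..0x1c] <- [13 2e 22 6e 2f 84 bd 71]
D1: mem[0x13..0x14] <- [20 14]
D2: mem[0x07..0x0c] <- [6e 2f 84 bd 71 3a]
D3: mem[0x0a..0x0f] <- [13 2e 22 6e 2f 84]
D4: mem[0x10..0x12] <- [9f 28 43]
query mem[0x0f]=0x84, mem[0x1b]=0xbd, mem[0x13]=0x20

MEM[0x0f,0x1b,0x13] = 84 bd 20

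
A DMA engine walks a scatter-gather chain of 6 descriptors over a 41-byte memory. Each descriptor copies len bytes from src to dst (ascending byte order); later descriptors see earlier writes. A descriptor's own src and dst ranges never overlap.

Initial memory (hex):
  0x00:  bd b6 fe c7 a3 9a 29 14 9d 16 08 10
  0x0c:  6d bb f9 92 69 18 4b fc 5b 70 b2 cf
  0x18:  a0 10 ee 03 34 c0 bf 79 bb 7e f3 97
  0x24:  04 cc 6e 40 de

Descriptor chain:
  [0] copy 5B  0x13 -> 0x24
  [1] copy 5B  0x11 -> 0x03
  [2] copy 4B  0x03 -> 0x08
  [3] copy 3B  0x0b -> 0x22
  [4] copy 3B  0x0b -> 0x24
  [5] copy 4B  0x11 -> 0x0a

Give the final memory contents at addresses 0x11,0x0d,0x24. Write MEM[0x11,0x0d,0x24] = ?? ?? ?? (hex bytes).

#0 dst[0x24+5] := {0xfc,0x5b,0x70,0xb2,0xcf}
#1 dst[0x03+5] := {0x18,0x4b,0xfc,0x5b,0x70}
#2 dst[0x08+4] := {0x18,0x4b,0xfc,0x5b}
#3 dst[0x22+3] := {0x5b,0x6d,0xbb}
#4 dst[0x24+3] := {0x5b,0x6d,0xbb}
#5 dst[0x0a+4] := {0x18,0x4b,0xfc,0x5b}
query mem[0x11]=0x18, mem[0x0d]=0x5b, mem[0x24]=0x5b

MEM[0x11,0x0d,0x24] = 18 5b 5b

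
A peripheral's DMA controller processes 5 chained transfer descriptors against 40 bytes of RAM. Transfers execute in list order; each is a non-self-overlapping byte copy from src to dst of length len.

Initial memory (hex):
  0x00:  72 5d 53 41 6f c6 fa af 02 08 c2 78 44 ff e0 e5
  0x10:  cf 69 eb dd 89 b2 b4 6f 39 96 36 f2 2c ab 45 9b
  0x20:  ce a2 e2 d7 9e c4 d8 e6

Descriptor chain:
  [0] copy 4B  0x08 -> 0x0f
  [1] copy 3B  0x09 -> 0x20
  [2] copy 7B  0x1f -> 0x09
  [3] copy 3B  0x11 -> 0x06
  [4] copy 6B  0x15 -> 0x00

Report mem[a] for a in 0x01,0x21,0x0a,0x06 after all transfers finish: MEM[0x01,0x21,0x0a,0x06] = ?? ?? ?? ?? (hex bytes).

MEM[0x01,0x21,0x0a,0x06] = b4 c2 08 c2

  after D0: wrote 4B at 0x0f = 0208c278
  after D1: wrote 3B at 0x20 = 08c278
  after D2: wrote 7B at 0x09 = 9b08c278d79ec4
  after D3: wrote 3B at 0x06 = c278dd
  after D4: wrote 6B at 0x00 = b2b46f399636
query mem[0x01]=0xb4, mem[0x21]=0xc2, mem[0x0a]=0x08, mem[0x06]=0xc2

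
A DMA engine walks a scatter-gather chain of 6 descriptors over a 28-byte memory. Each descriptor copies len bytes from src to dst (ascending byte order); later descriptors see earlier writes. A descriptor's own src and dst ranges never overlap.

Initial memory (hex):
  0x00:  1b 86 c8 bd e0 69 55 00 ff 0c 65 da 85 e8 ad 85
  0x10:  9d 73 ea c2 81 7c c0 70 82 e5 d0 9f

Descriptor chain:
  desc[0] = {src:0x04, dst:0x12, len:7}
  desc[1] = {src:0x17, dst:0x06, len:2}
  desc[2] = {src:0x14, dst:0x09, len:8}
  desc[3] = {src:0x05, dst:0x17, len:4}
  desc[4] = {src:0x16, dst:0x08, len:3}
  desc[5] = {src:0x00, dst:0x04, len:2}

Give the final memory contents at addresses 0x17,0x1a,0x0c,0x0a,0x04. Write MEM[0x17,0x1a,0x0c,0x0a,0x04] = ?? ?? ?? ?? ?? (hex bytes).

#0 dst[0x12+7] := {0xe0,0x69,0x55,0x00,0xff,0x0c,0x65}
#1 dst[0x06+2] := {0x0c,0x65}
#2 dst[0x09+8] := {0x55,0x00,0xff,0x0c,0x65,0xe5,0xd0,0x9f}
#3 dst[0x17+4] := {0x69,0x0c,0x65,0xff}
#4 dst[0x08+3] := {0xff,0x69,0x0c}
#5 dst[0x04+2] := {0x1b,0x86}
query mem[0x17]=0x69, mem[0x1a]=0xff, mem[0x0c]=0x0c, mem[0x0a]=0x0c, mem[0x04]=0x1b

MEM[0x17,0x1a,0x0c,0x0a,0x04] = 69 ff 0c 0c 1b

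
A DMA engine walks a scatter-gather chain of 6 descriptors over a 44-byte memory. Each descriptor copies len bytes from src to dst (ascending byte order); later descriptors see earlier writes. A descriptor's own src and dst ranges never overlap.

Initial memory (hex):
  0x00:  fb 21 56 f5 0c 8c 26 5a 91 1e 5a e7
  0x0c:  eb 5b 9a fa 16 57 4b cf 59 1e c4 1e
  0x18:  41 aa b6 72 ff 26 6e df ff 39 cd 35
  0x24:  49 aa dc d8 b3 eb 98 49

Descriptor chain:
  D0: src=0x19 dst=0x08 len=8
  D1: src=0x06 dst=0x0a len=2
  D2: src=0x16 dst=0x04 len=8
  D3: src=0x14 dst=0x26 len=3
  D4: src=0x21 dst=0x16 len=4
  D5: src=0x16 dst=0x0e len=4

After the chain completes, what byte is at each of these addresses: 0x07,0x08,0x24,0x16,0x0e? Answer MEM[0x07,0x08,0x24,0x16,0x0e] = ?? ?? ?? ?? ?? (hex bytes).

D0: mem[0x08..0x0f] <- [aa b6 72 ff 26 6e df ff]
D1: mem[0x0a..0x0b] <- [26 5a]
D2: mem[0x04..0x0b] <- [c4 1e 41 aa b6 72 ff 26]
D3: mem[0x26..0x28] <- [59 1e c4]
D4: mem[0x16..0x19] <- [39 cd 35 49]
D5: mem[0x0e..0x11] <- [39 cd 35 49]
query mem[0x07]=0xaa, mem[0x08]=0xb6, mem[0x24]=0x49, mem[0x16]=0x39, mem[0x0e]=0x39

MEM[0x07,0x08,0x24,0x16,0x0e] = aa b6 49 39 39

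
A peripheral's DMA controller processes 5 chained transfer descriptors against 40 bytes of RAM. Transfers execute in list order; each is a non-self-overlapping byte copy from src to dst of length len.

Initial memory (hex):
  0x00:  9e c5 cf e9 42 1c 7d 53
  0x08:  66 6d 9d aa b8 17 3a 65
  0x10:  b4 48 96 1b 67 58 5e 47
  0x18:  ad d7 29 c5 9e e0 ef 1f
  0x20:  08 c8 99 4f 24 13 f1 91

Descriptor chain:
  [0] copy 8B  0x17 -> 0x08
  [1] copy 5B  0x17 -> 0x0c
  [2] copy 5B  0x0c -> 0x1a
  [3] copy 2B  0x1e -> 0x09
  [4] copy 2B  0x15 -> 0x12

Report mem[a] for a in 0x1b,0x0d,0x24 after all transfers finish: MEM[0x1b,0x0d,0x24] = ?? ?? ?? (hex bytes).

MEM[0x1b,0x0d,0x24] = ad ad 24

[0] 0x17->0x08 len=8 : 47 ad d7 29 c5 9e e0 ef
[1] 0x17->0x0c len=5 : 47 ad d7 29 c5
[2] 0x0c->0x1a len=5 : 47 ad d7 29 c5
[3] 0x1e->0x09 len=2 : c5 1f
[4] 0x15->0x12 len=2 : 58 5e
query mem[0x1b]=0xad, mem[0x0d]=0xad, mem[0x24]=0x24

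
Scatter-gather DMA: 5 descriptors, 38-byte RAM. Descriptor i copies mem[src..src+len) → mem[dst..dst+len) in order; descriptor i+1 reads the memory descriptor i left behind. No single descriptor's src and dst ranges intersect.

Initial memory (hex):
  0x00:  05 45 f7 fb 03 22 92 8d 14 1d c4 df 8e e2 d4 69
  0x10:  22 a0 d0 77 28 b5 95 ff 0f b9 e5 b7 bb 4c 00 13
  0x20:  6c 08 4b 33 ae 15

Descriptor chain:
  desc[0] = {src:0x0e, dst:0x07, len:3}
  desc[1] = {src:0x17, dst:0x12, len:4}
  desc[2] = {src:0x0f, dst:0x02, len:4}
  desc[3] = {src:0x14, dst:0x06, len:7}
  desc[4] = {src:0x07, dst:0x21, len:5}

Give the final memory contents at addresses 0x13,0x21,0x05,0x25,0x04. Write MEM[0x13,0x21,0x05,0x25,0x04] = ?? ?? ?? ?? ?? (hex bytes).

MEM[0x13,0x21,0x05,0x25,0x04] = 0f e5 ff b9 a0

  after D0: wrote 3B at 0x07 = d46922
  after D1: wrote 4B at 0x12 = ff0fb9e5
  after D2: wrote 4B at 0x02 = 6922a0ff
  after D3: wrote 7B at 0x06 = b9e595ff0fb9e5
  after D4: wrote 5B at 0x21 = e595ff0fb9
query mem[0x13]=0x0f, mem[0x21]=0xe5, mem[0x05]=0xff, mem[0x25]=0xb9, mem[0x04]=0xa0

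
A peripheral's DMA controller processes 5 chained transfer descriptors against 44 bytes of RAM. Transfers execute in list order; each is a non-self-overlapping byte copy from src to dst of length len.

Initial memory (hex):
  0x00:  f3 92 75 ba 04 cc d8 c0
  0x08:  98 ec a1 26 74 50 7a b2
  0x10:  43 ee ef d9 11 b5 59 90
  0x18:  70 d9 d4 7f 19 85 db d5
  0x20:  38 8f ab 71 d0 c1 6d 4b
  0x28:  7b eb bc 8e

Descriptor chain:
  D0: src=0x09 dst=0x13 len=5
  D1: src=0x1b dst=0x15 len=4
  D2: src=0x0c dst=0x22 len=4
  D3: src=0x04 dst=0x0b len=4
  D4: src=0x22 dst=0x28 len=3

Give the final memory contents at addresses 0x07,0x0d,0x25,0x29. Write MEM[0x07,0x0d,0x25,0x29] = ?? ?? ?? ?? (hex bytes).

MEM[0x07,0x0d,0x25,0x29] = c0 d8 b2 50

[0] 0x09->0x13 len=5 : ec a1 26 74 50
[1] 0x1b->0x15 len=4 : 7f 19 85 db
[2] 0x0c->0x22 len=4 : 74 50 7a b2
[3] 0x04->0x0b len=4 : 04 cc d8 c0
[4] 0x22->0x28 len=3 : 74 50 7a
query mem[0x07]=0xc0, mem[0x0d]=0xd8, mem[0x25]=0xb2, mem[0x29]=0x50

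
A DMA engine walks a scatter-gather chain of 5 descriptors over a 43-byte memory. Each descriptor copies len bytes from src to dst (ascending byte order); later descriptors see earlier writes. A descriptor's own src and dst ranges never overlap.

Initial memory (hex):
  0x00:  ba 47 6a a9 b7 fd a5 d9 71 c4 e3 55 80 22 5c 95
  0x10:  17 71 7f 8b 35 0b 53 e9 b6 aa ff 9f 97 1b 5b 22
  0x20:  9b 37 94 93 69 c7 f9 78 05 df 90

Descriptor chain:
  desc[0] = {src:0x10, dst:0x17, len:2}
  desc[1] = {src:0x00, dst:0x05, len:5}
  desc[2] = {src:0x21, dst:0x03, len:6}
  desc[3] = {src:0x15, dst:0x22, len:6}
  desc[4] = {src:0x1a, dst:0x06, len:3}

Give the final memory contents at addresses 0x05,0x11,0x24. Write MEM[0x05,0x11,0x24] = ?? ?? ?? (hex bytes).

MEM[0x05,0x11,0x24] = 93 71 17

#0 dst[0x17+2] := {0x17,0x71}
#1 dst[0x05+5] := {0xba,0x47,0x6a,0xa9,0xb7}
#2 dst[0x03+6] := {0x37,0x94,0x93,0x69,0xc7,0xf9}
#3 dst[0x22+6] := {0x0b,0x53,0x17,0x71,0xaa,0xff}
#4 dst[0x06+3] := {0xff,0x9f,0x97}
query mem[0x05]=0x93, mem[0x11]=0x71, mem[0x24]=0x17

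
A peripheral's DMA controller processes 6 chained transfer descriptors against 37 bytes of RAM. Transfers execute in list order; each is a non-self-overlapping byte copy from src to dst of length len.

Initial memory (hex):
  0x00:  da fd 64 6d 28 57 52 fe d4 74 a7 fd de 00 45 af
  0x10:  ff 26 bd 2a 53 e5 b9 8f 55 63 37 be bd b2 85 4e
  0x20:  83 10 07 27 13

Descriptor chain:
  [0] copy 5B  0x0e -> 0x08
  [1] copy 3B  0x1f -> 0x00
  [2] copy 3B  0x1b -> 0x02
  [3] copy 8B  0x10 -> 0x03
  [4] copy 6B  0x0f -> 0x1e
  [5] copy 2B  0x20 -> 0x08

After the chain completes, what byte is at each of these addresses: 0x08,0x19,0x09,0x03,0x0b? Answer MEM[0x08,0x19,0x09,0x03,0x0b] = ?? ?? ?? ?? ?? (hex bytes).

#0 dst[0x08+5] := {0x45,0xaf,0xff,0x26,0xbd}
#1 dst[0x00+3] := {0x4e,0x83,0x10}
#2 dst[0x02+3] := {0xbe,0xbd,0xb2}
#3 dst[0x03+8] := {0xff,0x26,0xbd,0x2a,0x53,0xe5,0xb9,0x8f}
#4 dst[0x1e+6] := {0xaf,0xff,0x26,0xbd,0x2a,0x53}
#5 dst[0x08+2] := {0x26,0xbd}
query mem[0x08]=0x26, mem[0x19]=0x63, mem[0x09]=0xbd, mem[0x03]=0xff, mem[0x0b]=0x26

MEM[0x08,0x19,0x09,0x03,0x0b] = 26 63 bd ff 26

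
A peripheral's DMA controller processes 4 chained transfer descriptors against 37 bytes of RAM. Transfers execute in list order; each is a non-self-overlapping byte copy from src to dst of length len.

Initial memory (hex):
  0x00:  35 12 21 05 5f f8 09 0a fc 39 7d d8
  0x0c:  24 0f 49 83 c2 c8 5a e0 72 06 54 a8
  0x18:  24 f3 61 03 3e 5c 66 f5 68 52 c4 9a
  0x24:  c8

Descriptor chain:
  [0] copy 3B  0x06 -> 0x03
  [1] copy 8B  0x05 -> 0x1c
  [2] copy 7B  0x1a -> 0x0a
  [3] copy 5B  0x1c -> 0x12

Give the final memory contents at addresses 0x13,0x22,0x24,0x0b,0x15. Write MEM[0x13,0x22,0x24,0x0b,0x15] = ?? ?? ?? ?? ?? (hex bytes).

[0] 0x06->0x03 len=3 : 09 0a fc
[1] 0x05->0x1c len=8 : fc 09 0a fc 39 7d d8 24
[2] 0x1a->0x0a len=7 : 61 03 fc 09 0a fc 39
[3] 0x1c->0x12 len=5 : fc 09 0a fc 39
query mem[0x13]=0x09, mem[0x22]=0xd8, mem[0x24]=0xc8, mem[0x0b]=0x03, mem[0x15]=0xfc

MEM[0x13,0x22,0x24,0x0b,0x15] = 09 d8 c8 03 fc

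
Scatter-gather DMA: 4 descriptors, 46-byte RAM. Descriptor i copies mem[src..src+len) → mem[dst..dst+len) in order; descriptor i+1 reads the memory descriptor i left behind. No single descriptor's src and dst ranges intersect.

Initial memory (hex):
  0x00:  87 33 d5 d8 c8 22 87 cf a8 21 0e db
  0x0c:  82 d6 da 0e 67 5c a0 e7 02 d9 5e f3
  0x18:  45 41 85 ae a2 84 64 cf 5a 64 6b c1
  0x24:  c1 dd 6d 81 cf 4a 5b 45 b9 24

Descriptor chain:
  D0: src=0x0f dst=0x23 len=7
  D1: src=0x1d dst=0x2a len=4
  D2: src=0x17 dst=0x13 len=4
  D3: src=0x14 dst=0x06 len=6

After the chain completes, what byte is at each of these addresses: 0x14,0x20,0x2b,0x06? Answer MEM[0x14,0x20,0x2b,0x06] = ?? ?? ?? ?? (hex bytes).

[0] 0x0f->0x23 len=7 : 0e 67 5c a0 e7 02 d9
[1] 0x1d->0x2a len=4 : 84 64 cf 5a
[2] 0x17->0x13 len=4 : f3 45 41 85
[3] 0x14->0x06 len=6 : 45 41 85 f3 45 41
query mem[0x14]=0x45, mem[0x20]=0x5a, mem[0x2b]=0x64, mem[0x06]=0x45

MEM[0x14,0x20,0x2b,0x06] = 45 5a 64 45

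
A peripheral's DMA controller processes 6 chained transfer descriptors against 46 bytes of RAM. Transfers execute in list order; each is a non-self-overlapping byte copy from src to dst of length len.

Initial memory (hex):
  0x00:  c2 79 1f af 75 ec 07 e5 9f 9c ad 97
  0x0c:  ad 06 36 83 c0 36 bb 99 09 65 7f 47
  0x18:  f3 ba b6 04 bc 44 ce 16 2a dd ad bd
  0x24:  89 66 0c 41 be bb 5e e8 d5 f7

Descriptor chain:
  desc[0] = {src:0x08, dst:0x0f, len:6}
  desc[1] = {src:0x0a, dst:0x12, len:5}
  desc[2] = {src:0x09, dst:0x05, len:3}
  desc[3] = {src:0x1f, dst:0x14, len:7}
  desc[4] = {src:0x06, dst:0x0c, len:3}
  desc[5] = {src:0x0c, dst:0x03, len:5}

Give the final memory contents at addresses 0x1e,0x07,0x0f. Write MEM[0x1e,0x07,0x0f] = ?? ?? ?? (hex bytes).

MEM[0x1e,0x07,0x0f] = ce 9c 9f

  after D0: wrote 6B at 0x0f = 9f9cad97ad06
  after D1: wrote 5B at 0x12 = ad97ad0636
  after D2: wrote 3B at 0x05 = 9cad97
  after D3: wrote 7B at 0x14 = 162addadbd8966
  after D4: wrote 3B at 0x0c = ad979f
  after D5: wrote 5B at 0x03 = ad979f9f9c
query mem[0x1e]=0xce, mem[0x07]=0x9c, mem[0x0f]=0x9f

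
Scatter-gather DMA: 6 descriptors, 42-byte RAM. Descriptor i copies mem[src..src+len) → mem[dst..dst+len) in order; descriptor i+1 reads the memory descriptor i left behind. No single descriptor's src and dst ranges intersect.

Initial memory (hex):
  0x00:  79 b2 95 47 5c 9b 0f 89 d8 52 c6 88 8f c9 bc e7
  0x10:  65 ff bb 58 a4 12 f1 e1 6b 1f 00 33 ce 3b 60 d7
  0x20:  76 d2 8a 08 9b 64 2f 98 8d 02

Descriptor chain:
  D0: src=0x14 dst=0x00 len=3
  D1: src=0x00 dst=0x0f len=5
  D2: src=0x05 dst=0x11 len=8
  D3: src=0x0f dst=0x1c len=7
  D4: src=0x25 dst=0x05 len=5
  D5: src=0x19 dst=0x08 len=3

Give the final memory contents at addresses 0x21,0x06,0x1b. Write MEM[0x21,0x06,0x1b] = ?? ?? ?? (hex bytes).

  after D0: wrote 3B at 0x00 = a412f1
  after D1: wrote 5B at 0x0f = a412f1475c
  after D2: wrote 8B at 0x11 = 9b0f89d852c6888f
  after D3: wrote 7B at 0x1c = a4129b0f89d852
  after D4: wrote 5B at 0x05 = 642f988d02
  after D5: wrote 3B at 0x08 = 1f0033
query mem[0x21]=0xd8, mem[0x06]=0x2f, mem[0x1b]=0x33

MEM[0x21,0x06,0x1b] = d8 2f 33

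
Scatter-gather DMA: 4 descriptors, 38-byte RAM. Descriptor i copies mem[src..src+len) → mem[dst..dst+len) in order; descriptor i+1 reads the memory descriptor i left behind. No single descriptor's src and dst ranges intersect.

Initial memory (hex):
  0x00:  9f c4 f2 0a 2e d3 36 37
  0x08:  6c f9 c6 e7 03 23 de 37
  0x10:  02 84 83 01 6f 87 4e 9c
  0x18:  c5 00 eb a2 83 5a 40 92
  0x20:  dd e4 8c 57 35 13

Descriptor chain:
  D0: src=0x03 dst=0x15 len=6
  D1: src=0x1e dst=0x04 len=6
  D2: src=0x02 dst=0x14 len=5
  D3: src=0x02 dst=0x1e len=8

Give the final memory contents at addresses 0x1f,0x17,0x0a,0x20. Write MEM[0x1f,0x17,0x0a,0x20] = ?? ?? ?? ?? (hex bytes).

MEM[0x1f,0x17,0x0a,0x20] = 0a 92 c6 40

#0 dst[0x15+6] := {0x0a,0x2e,0xd3,0x36,0x37,0x6c}
#1 dst[0x04+6] := {0x40,0x92,0xdd,0xe4,0x8c,0x57}
#2 dst[0x14+5] := {0xf2,0x0a,0x40,0x92,0xdd}
#3 dst[0x1e+8] := {0xf2,0x0a,0x40,0x92,0xdd,0xe4,0x8c,0x57}
query mem[0x1f]=0x0a, mem[0x17]=0x92, mem[0x0a]=0xc6, mem[0x20]=0x40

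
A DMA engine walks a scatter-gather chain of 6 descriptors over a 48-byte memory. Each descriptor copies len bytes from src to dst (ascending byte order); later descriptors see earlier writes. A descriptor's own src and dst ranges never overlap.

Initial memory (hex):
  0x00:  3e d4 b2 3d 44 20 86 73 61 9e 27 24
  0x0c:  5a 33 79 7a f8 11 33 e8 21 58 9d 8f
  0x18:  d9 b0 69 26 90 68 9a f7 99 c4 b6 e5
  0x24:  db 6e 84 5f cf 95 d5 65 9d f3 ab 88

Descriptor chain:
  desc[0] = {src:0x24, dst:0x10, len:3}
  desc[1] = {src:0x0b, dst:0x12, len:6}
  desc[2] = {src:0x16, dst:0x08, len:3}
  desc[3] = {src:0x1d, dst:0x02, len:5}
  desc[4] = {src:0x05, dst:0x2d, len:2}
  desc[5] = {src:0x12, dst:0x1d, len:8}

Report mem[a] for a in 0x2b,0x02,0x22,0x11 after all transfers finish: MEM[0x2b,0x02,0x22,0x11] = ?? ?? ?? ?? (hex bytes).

MEM[0x2b,0x02,0x22,0x11] = 65 68 db 6e

[0] 0x24->0x10 len=3 : db 6e 84
[1] 0x0b->0x12 len=6 : 24 5a 33 79 7a db
[2] 0x16->0x08 len=3 : 7a db d9
[3] 0x1d->0x02 len=5 : 68 9a f7 99 c4
[4] 0x05->0x2d len=2 : 99 c4
[5] 0x12->0x1d len=8 : 24 5a 33 79 7a db d9 b0
query mem[0x2b]=0x65, mem[0x02]=0x68, mem[0x22]=0xdb, mem[0x11]=0x6e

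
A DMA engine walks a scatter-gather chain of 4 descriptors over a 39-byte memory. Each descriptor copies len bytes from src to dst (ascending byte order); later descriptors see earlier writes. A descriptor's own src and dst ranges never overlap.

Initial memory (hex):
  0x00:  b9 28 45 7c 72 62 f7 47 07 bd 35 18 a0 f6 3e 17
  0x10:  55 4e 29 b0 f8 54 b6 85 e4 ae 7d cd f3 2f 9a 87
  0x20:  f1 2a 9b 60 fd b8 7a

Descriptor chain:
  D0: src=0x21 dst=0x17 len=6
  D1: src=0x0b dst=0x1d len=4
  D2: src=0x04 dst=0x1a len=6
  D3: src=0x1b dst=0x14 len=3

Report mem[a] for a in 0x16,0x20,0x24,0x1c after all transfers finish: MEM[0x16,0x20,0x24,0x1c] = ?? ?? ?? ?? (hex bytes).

[0] 0x21->0x17 len=6 : 2a 9b 60 fd b8 7a
[1] 0x0b->0x1d len=4 : 18 a0 f6 3e
[2] 0x04->0x1a len=6 : 72 62 f7 47 07 bd
[3] 0x1b->0x14 len=3 : 62 f7 47
query mem[0x16]=0x47, mem[0x20]=0x3e, mem[0x24]=0xfd, mem[0x1c]=0xf7

MEM[0x16,0x20,0x24,0x1c] = 47 3e fd f7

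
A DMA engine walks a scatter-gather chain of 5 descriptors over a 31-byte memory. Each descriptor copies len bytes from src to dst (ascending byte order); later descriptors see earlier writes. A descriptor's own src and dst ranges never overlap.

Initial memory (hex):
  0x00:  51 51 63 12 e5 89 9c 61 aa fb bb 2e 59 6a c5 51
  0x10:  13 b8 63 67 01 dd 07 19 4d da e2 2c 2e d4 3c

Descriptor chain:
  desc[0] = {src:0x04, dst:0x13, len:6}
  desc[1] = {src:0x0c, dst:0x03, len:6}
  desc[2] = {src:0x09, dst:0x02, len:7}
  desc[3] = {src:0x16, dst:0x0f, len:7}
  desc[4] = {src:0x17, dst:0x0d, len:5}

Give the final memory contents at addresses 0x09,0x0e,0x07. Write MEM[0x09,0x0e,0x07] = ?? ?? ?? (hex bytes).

MEM[0x09,0x0e,0x07] = fb fb c5

D0: mem[0x13..0x18] <- [e5 89 9c 61 aa fb]
D1: mem[0x03..0x08] <- [59 6a c5 51 13 b8]
D2: mem[0x02..0x08] <- [fb bb 2e 59 6a c5 51]
D3: mem[0x0f..0x15] <- [61 aa fb da e2 2c 2e]
D4: mem[0x0d..0x11] <- [aa fb da e2 2c]
query mem[0x09]=0xfb, mem[0x0e]=0xfb, mem[0x07]=0xc5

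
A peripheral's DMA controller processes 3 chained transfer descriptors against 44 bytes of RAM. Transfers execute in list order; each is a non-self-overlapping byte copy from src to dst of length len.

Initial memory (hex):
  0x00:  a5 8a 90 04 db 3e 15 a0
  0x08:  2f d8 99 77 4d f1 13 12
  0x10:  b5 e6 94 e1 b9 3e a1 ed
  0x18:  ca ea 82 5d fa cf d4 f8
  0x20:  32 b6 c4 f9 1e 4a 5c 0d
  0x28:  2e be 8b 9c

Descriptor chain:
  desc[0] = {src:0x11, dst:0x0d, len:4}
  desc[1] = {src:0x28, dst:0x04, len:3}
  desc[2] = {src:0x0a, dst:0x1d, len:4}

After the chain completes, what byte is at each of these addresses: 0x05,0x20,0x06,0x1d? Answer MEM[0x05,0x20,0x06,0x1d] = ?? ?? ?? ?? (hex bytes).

MEM[0x05,0x20,0x06,0x1d] = be e6 8b 99

D0: mem[0x0d..0x10] <- [e6 94 e1 b9]
D1: mem[0x04..0x06] <- [2e be 8b]
D2: mem[0x1d..0x20] <- [99 77 4d e6]
query mem[0x05]=0xbe, mem[0x20]=0xe6, mem[0x06]=0x8b, mem[0x1d]=0x99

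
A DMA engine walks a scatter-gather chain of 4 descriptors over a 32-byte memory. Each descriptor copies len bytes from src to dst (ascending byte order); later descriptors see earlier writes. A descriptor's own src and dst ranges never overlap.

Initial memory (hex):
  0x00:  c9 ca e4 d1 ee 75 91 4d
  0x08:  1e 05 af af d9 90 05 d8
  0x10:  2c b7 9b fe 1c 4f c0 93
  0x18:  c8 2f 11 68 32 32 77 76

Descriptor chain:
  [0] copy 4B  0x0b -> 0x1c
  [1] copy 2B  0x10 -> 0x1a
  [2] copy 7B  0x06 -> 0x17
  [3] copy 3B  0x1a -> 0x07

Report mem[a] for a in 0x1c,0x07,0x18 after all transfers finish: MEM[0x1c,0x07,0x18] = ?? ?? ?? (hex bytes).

  after D0: wrote 4B at 0x1c = afd99005
  after D1: wrote 2B at 0x1a = 2cb7
  after D2: wrote 7B at 0x17 = 914d1e05afafd9
  after D3: wrote 3B at 0x07 = 05afaf
query mem[0x1c]=0xaf, mem[0x07]=0x05, mem[0x18]=0x4d

MEM[0x1c,0x07,0x18] = af 05 4d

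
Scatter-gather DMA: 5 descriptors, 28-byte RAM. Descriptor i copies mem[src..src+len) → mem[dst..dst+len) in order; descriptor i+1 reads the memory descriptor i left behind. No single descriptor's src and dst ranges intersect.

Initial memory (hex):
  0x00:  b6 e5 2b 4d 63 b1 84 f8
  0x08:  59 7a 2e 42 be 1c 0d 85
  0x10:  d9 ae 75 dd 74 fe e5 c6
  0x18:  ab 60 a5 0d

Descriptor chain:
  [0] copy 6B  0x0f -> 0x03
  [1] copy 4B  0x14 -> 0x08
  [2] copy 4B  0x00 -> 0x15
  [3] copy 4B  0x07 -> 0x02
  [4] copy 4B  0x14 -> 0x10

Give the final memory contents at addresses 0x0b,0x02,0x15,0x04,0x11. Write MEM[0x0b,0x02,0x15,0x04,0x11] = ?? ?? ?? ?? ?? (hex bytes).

  after D0: wrote 6B at 0x03 = 85d9ae75dd74
  after D1: wrote 4B at 0x08 = 74fee5c6
  after D2: wrote 4B at 0x15 = b6e52b85
  after D3: wrote 4B at 0x02 = dd74fee5
  after D4: wrote 4B at 0x10 = 74b6e52b
query mem[0x0b]=0xc6, mem[0x02]=0xdd, mem[0x15]=0xb6, mem[0x04]=0xfe, mem[0x11]=0xb6

MEM[0x0b,0x02,0x15,0x04,0x11] = c6 dd b6 fe b6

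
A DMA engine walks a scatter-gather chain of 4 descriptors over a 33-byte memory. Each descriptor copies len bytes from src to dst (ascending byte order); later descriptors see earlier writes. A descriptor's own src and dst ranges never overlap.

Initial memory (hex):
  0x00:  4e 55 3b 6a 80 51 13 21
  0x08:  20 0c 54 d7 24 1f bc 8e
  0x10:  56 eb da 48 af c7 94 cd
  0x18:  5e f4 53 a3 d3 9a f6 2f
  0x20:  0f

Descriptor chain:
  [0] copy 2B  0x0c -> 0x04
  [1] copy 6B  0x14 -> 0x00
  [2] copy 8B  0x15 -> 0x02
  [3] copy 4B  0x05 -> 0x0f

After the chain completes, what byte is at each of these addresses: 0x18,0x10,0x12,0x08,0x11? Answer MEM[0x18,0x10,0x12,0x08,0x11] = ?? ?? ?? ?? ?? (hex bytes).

MEM[0x18,0x10,0x12,0x08,0x11] = 5e f4 a3 a3 53

#0 dst[0x04+2] := {0x24,0x1f}
#1 dst[0x00+6] := {0xaf,0xc7,0x94,0xcd,0x5e,0xf4}
#2 dst[0x02+8] := {0xc7,0x94,0xcd,0x5e,0xf4,0x53,0xa3,0xd3}
#3 dst[0x0f+4] := {0x5e,0xf4,0x53,0xa3}
query mem[0x18]=0x5e, mem[0x10]=0xf4, mem[0x12]=0xa3, mem[0x08]=0xa3, mem[0x11]=0x53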